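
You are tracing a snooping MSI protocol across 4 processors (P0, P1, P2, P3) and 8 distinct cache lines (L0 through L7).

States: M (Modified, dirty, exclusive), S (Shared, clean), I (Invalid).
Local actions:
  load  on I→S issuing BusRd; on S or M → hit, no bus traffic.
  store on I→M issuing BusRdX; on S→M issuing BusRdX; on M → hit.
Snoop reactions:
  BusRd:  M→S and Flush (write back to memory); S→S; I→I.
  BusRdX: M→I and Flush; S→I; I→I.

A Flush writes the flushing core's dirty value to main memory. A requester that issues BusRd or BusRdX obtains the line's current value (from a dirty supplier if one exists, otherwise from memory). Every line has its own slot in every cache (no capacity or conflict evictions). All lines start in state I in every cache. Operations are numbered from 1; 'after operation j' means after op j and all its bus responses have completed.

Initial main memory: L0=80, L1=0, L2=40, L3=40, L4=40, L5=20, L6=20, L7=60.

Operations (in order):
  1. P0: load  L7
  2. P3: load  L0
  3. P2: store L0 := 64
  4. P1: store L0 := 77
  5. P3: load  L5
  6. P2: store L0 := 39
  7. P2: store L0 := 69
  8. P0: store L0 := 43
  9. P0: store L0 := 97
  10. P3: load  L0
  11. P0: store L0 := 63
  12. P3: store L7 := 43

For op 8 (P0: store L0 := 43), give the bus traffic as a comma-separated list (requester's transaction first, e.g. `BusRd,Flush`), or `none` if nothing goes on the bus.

bus = BusRdX,Flush

1. P0: load  L7  bus=[BusRd]  L7: P0=S P1=I P2=I P3=I  mem[L7]=60
2. P3: load  L0  bus=[BusRd]  L0: P0=I P1=I P2=I P3=S  mem[L0]=80
3. P2: store L0 := 64  bus=[BusRdX]  L0: P0=I P1=I P2=M P3=I  mem[L0]=80
4. P1: store L0 := 77  bus=[BusRdX,Flush]  L0: P0=I P1=M P2=I P3=I  mem[L0]=64
5. P3: load  L5  bus=[BusRd]  L5: P0=I P1=I P2=I P3=S  mem[L5]=20
6. P2: store L0 := 39  bus=[BusRdX,Flush]  L0: P0=I P1=I P2=M P3=I  mem[L0]=77
7. P2: store L0 := 69  bus=[-]  L0: P0=I P1=I P2=M P3=I  mem[L0]=77
8. P0: store L0 := 43  bus=[BusRdX,Flush]  L0: P0=M P1=I P2=I P3=I  mem[L0]=69
9. P0: store L0 := 97  bus=[-]  L0: P0=M P1=I P2=I P3=I  mem[L0]=69
10. P3: load  L0  bus=[BusRd,Flush]  L0: P0=S P1=I P2=I P3=S  mem[L0]=97
11. P0: store L0 := 63  bus=[BusRdX]  L0: P0=M P1=I P2=I P3=I  mem[L0]=97
12. P3: store L7 := 43  bus=[BusRdX]  L7: P0=I P1=I P2=I P3=M  mem[L7]=60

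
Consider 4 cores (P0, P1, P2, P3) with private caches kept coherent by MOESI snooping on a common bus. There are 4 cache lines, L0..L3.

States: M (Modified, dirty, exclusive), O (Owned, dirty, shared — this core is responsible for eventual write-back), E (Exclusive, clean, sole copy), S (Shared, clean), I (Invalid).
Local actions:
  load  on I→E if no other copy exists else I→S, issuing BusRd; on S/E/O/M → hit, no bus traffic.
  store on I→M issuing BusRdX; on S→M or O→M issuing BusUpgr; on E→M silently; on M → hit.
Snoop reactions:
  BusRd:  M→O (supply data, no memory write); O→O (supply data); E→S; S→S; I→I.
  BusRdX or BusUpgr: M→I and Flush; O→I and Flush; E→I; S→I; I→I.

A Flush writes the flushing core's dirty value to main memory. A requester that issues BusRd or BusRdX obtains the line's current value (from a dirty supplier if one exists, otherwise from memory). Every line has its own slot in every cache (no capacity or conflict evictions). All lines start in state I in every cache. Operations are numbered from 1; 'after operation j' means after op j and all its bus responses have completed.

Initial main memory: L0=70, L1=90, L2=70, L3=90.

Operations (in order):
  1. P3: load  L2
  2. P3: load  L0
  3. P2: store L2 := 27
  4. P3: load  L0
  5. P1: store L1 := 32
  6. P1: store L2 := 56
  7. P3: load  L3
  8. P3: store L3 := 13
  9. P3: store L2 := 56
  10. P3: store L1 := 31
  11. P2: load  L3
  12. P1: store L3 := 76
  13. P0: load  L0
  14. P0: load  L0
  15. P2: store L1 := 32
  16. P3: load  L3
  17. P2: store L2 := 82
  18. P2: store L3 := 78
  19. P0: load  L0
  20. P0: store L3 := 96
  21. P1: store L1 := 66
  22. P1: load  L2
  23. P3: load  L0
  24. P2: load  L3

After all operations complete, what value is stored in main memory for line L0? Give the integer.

memory[L0] = 70

[1] P3: load  L2 | P0:I, P1:I, P2:I, P3:E(70) | bus: BusRd
[2] P3: load  L0 | P0:I, P1:I, P2:I, P3:E(70) | bus: BusRd
[3] P2: store L2 := 27 | P0:I, P1:I, P2:M(27), P3:I | bus: BusRdX
[4] P3: load  L0 | P0:I, P1:I, P2:I, P3:E(70) | bus: none
[5] P1: store L1 := 32 | P0:I, P1:M(32), P2:I, P3:I | bus: BusRdX
[6] P1: store L2 := 56 | P0:I, P1:M(56), P2:I, P3:I | bus: BusRdX,Flush
[7] P3: load  L3 | P0:I, P1:I, P2:I, P3:E(90) | bus: BusRd
[8] P3: store L3 := 13 | P0:I, P1:I, P2:I, P3:M(13) | bus: none
[9] P3: store L2 := 56 | P0:I, P1:I, P2:I, P3:M(56) | bus: BusRdX,Flush
[10] P3: store L1 := 31 | P0:I, P1:I, P2:I, P3:M(31) | bus: BusRdX,Flush
[11] P2: load  L3 | P0:I, P1:I, P2:S(13), P3:O(13) | bus: BusRd
[12] P1: store L3 := 76 | P0:I, P1:M(76), P2:I, P3:I | bus: BusRdX,Flush
[13] P0: load  L0 | P0:S(70), P1:I, P2:I, P3:S(70) | bus: BusRd
[14] P0: load  L0 | P0:S(70), P1:I, P2:I, P3:S(70) | bus: none
[15] P2: store L1 := 32 | P0:I, P1:I, P2:M(32), P3:I | bus: BusRdX,Flush
[16] P3: load  L3 | P0:I, P1:O(76), P2:I, P3:S(76) | bus: BusRd
[17] P2: store L2 := 82 | P0:I, P1:I, P2:M(82), P3:I | bus: BusRdX,Flush
[18] P2: store L3 := 78 | P0:I, P1:I, P2:M(78), P3:I | bus: BusRdX,Flush
[19] P0: load  L0 | P0:S(70), P1:I, P2:I, P3:S(70) | bus: none
[20] P0: store L3 := 96 | P0:M(96), P1:I, P2:I, P3:I | bus: BusRdX,Flush
[21] P1: store L1 := 66 | P0:I, P1:M(66), P2:I, P3:I | bus: BusRdX,Flush
[22] P1: load  L2 | P0:I, P1:S(82), P2:O(82), P3:I | bus: BusRd
[23] P3: load  L0 | P0:S(70), P1:I, P2:I, P3:S(70) | bus: none
[24] P2: load  L3 | P0:O(96), P1:I, P2:S(96), P3:I | bus: BusRd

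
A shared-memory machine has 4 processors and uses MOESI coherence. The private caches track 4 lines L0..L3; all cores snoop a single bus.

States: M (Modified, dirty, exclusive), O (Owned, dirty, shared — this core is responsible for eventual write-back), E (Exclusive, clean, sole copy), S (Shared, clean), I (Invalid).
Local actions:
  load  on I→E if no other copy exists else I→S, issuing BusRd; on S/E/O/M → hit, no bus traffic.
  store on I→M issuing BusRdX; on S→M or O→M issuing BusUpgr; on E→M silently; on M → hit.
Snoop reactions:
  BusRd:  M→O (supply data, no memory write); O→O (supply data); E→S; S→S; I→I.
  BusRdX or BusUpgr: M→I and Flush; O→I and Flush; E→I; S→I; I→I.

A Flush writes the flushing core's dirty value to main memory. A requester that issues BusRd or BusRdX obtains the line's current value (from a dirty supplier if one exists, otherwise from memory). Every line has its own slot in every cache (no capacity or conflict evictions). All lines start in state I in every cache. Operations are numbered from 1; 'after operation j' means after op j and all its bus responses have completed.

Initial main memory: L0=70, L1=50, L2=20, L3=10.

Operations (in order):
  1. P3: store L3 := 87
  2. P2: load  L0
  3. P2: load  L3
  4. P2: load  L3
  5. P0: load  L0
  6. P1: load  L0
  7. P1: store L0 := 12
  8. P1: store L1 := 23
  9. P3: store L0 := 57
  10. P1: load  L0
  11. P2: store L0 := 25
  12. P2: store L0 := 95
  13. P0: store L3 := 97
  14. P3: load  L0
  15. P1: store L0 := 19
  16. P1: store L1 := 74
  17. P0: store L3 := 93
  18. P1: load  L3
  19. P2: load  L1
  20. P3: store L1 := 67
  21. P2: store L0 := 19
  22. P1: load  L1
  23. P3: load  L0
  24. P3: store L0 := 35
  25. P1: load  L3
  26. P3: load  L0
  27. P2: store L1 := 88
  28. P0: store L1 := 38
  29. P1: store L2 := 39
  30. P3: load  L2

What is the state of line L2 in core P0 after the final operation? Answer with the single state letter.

state = I

1. P3: store L3 := 87  bus=[BusRdX]  L3: P0=I P1=I P2=I P3=M  mem[L3]=10
2. P2: load  L0  bus=[BusRd]  L0: P0=I P1=I P2=E P3=I  mem[L0]=70
3. P2: load  L3  bus=[BusRd]  L3: P0=I P1=I P2=S P3=O  mem[L3]=10
4. P2: load  L3  bus=[-]  L3: P0=I P1=I P2=S P3=O  mem[L3]=10
5. P0: load  L0  bus=[BusRd]  L0: P0=S P1=I P2=S P3=I  mem[L0]=70
6. P1: load  L0  bus=[BusRd]  L0: P0=S P1=S P2=S P3=I  mem[L0]=70
7. P1: store L0 := 12  bus=[BusUpgr]  L0: P0=I P1=M P2=I P3=I  mem[L0]=70
8. P1: store L1 := 23  bus=[BusRdX]  L1: P0=I P1=M P2=I P3=I  mem[L1]=50
9. P3: store L0 := 57  bus=[BusRdX,Flush]  L0: P0=I P1=I P2=I P3=M  mem[L0]=12
10. P1: load  L0  bus=[BusRd]  L0: P0=I P1=S P2=I P3=O  mem[L0]=12
11. P2: store L0 := 25  bus=[BusRdX,Flush]  L0: P0=I P1=I P2=M P3=I  mem[L0]=57
12. P2: store L0 := 95  bus=[-]  L0: P0=I P1=I P2=M P3=I  mem[L0]=57
13. P0: store L3 := 97  bus=[BusRdX,Flush]  L3: P0=M P1=I P2=I P3=I  mem[L3]=87
14. P3: load  L0  bus=[BusRd]  L0: P0=I P1=I P2=O P3=S  mem[L0]=57
15. P1: store L0 := 19  bus=[BusRdX,Flush]  L0: P0=I P1=M P2=I P3=I  mem[L0]=95
16. P1: store L1 := 74  bus=[-]  L1: P0=I P1=M P2=I P3=I  mem[L1]=50
17. P0: store L3 := 93  bus=[-]  L3: P0=M P1=I P2=I P3=I  mem[L3]=87
18. P1: load  L3  bus=[BusRd]  L3: P0=O P1=S P2=I P3=I  mem[L3]=87
19. P2: load  L1  bus=[BusRd]  L1: P0=I P1=O P2=S P3=I  mem[L1]=50
20. P3: store L1 := 67  bus=[BusRdX,Flush]  L1: P0=I P1=I P2=I P3=M  mem[L1]=74
21. P2: store L0 := 19  bus=[BusRdX,Flush]  L0: P0=I P1=I P2=M P3=I  mem[L0]=19
22. P1: load  L1  bus=[BusRd]  L1: P0=I P1=S P2=I P3=O  mem[L1]=74
23. P3: load  L0  bus=[BusRd]  L0: P0=I P1=I P2=O P3=S  mem[L0]=19
24. P3: store L0 := 35  bus=[BusUpgr,Flush]  L0: P0=I P1=I P2=I P3=M  mem[L0]=19
25. P1: load  L3  bus=[-]  L3: P0=O P1=S P2=I P3=I  mem[L3]=87
26. P3: load  L0  bus=[-]  L0: P0=I P1=I P2=I P3=M  mem[L0]=19
27. P2: store L1 := 88  bus=[BusRdX,Flush]  L1: P0=I P1=I P2=M P3=I  mem[L1]=67
28. P0: store L1 := 38  bus=[BusRdX,Flush]  L1: P0=M P1=I P2=I P3=I  mem[L1]=88
29. P1: store L2 := 39  bus=[BusRdX]  L2: P0=I P1=M P2=I P3=I  mem[L2]=20
30. P3: load  L2  bus=[BusRd]  L2: P0=I P1=O P2=I P3=S  mem[L2]=20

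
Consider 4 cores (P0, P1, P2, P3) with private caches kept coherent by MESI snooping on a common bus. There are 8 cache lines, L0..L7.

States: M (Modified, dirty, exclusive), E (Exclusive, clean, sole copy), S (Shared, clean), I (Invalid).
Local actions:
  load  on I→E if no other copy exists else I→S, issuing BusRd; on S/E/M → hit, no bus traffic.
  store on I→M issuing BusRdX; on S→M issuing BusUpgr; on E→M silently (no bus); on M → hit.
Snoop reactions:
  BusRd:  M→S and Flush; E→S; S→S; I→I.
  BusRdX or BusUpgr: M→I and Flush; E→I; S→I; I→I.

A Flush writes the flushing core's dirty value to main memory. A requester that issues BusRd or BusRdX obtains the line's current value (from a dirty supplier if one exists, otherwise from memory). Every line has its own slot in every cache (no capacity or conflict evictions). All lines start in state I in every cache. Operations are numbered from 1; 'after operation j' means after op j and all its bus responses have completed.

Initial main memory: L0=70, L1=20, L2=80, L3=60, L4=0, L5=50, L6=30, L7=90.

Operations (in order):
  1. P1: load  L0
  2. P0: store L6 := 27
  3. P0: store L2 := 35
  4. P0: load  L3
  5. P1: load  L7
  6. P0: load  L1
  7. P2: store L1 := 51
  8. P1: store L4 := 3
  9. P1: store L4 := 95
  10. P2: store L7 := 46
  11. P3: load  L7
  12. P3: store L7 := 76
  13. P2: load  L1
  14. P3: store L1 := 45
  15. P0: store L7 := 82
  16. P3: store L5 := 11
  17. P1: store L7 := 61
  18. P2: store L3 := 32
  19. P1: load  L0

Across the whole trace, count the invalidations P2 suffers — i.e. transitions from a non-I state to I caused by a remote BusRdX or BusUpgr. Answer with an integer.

invalidations = 2

[1] P1: load  L0 | P0:I, P1:E(70), P2:I, P3:I | bus: BusRd
[2] P0: store L6 := 27 | P0:M(27), P1:I, P2:I, P3:I | bus: BusRdX
[3] P0: store L2 := 35 | P0:M(35), P1:I, P2:I, P3:I | bus: BusRdX
[4] P0: load  L3 | P0:E(60), P1:I, P2:I, P3:I | bus: BusRd
[5] P1: load  L7 | P0:I, P1:E(90), P2:I, P3:I | bus: BusRd
[6] P0: load  L1 | P0:E(20), P1:I, P2:I, P3:I | bus: BusRd
[7] P2: store L1 := 51 | P0:I, P1:I, P2:M(51), P3:I | bus: BusRdX
[8] P1: store L4 := 3 | P0:I, P1:M(3), P2:I, P3:I | bus: BusRdX
[9] P1: store L4 := 95 | P0:I, P1:M(95), P2:I, P3:I | bus: none
[10] P2: store L7 := 46 | P0:I, P1:I, P2:M(46), P3:I | bus: BusRdX
[11] P3: load  L7 | P0:I, P1:I, P2:S(46), P3:S(46) | bus: BusRd,Flush
[12] P3: store L7 := 76 | P0:I, P1:I, P2:I, P3:M(76) | bus: BusUpgr
[13] P2: load  L1 | P0:I, P1:I, P2:M(51), P3:I | bus: none
[14] P3: store L1 := 45 | P0:I, P1:I, P2:I, P3:M(45) | bus: BusRdX,Flush
[15] P0: store L7 := 82 | P0:M(82), P1:I, P2:I, P3:I | bus: BusRdX,Flush
[16] P3: store L5 := 11 | P0:I, P1:I, P2:I, P3:M(11) | bus: BusRdX
[17] P1: store L7 := 61 | P0:I, P1:M(61), P2:I, P3:I | bus: BusRdX,Flush
[18] P2: store L3 := 32 | P0:I, P1:I, P2:M(32), P3:I | bus: BusRdX
[19] P1: load  L0 | P0:I, P1:E(70), P2:I, P3:I | bus: none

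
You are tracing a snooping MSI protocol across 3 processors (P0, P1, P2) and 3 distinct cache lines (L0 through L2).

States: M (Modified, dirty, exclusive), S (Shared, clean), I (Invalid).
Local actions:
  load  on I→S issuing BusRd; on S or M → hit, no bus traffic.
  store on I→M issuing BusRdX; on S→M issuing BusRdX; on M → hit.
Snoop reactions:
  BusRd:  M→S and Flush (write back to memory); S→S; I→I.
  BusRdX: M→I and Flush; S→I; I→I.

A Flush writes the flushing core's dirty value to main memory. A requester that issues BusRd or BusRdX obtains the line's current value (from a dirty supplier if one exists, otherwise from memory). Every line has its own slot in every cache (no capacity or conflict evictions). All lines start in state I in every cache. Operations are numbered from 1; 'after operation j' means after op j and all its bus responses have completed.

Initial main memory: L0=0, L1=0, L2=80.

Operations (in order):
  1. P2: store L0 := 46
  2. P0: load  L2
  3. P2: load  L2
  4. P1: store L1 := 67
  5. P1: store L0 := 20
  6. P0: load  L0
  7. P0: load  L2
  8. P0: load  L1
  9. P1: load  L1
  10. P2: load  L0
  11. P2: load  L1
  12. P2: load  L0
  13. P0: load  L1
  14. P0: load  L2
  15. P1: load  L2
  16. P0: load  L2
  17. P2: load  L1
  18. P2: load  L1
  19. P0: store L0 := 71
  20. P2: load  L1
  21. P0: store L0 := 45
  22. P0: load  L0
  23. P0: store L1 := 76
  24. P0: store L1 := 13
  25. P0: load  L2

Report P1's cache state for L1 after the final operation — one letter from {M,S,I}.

step 1: P2: store L0 := 46  ⟶  IIM  (L0)  txn=BusRdX  M[L0]=0
step 2: P0: load  L2  ⟶  SII  (L2)  txn=BusRd  M[L2]=80
step 3: P2: load  L2  ⟶  SIS  (L2)  txn=BusRd  M[L2]=80
step 4: P1: store L1 := 67  ⟶  IMI  (L1)  txn=BusRdX  M[L1]=0
step 5: P1: store L0 := 20  ⟶  IMI  (L0)  txn=BusRdX+Flush  M[L0]=46
step 6: P0: load  L0  ⟶  SSI  (L0)  txn=BusRd+Flush  M[L0]=20
step 7: P0: load  L2  ⟶  SIS  (L2)  txn=∅  M[L2]=80
step 8: P0: load  L1  ⟶  SSI  (L1)  txn=BusRd+Flush  M[L1]=67
step 9: P1: load  L1  ⟶  SSI  (L1)  txn=∅  M[L1]=67
step 10: P2: load  L0  ⟶  SSS  (L0)  txn=BusRd  M[L0]=20
step 11: P2: load  L1  ⟶  SSS  (L1)  txn=BusRd  M[L1]=67
step 12: P2: load  L0  ⟶  SSS  (L0)  txn=∅  M[L0]=20
step 13: P0: load  L1  ⟶  SSS  (L1)  txn=∅  M[L1]=67
step 14: P0: load  L2  ⟶  SIS  (L2)  txn=∅  M[L2]=80
step 15: P1: load  L2  ⟶  SSS  (L2)  txn=BusRd  M[L2]=80
step 16: P0: load  L2  ⟶  SSS  (L2)  txn=∅  M[L2]=80
step 17: P2: load  L1  ⟶  SSS  (L1)  txn=∅  M[L1]=67
step 18: P2: load  L1  ⟶  SSS  (L1)  txn=∅  M[L1]=67
step 19: P0: store L0 := 71  ⟶  MII  (L0)  txn=BusRdX  M[L0]=20
step 20: P2: load  L1  ⟶  SSS  (L1)  txn=∅  M[L1]=67
step 21: P0: store L0 := 45  ⟶  MII  (L0)  txn=∅  M[L0]=20
step 22: P0: load  L0  ⟶  MII  (L0)  txn=∅  M[L0]=20
step 23: P0: store L1 := 76  ⟶  MII  (L1)  txn=BusRdX  M[L1]=67
step 24: P0: store L1 := 13  ⟶  MII  (L1)  txn=∅  M[L1]=67
step 25: P0: load  L2  ⟶  SSS  (L2)  txn=∅  M[L2]=80

state = I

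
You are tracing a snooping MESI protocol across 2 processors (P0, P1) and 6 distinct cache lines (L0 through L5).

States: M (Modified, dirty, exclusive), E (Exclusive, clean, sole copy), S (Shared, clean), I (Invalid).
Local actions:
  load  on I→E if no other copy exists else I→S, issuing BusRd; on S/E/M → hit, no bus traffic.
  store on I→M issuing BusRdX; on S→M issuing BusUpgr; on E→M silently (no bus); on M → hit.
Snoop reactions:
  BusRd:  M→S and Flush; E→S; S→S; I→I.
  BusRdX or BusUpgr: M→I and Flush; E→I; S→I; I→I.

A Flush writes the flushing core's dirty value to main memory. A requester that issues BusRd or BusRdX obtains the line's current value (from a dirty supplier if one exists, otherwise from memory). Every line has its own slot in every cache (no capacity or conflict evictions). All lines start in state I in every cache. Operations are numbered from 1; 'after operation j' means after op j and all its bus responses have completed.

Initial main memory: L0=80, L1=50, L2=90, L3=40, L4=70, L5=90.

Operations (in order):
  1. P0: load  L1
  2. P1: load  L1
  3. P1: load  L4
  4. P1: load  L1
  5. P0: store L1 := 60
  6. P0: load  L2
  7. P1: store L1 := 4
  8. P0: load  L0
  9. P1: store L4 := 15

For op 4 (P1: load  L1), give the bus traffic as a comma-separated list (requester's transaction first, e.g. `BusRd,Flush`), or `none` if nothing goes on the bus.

  op1 P0: load  L1 → E/I on L1; bus BusRd; mem=50
  op2 P1: load  L1 → S/S on L1; bus BusRd; mem=50
  op3 P1: load  L4 → I/E on L4; bus BusRd; mem=70
  op4 P1: load  L1 → S/S on L1; bus (none); mem=50
  op5 P0: store L1 := 60 → M/I on L1; bus BusUpgr; mem=50
  op6 P0: load  L2 → E/I on L2; bus BusRd; mem=90
  op7 P1: store L1 := 4 → I/M on L1; bus BusRdX Flush; mem=60
  op8 P0: load  L0 → E/I on L0; bus BusRd; mem=80
  op9 P1: store L4 := 15 → I/M on L4; bus (none); mem=70

bus = none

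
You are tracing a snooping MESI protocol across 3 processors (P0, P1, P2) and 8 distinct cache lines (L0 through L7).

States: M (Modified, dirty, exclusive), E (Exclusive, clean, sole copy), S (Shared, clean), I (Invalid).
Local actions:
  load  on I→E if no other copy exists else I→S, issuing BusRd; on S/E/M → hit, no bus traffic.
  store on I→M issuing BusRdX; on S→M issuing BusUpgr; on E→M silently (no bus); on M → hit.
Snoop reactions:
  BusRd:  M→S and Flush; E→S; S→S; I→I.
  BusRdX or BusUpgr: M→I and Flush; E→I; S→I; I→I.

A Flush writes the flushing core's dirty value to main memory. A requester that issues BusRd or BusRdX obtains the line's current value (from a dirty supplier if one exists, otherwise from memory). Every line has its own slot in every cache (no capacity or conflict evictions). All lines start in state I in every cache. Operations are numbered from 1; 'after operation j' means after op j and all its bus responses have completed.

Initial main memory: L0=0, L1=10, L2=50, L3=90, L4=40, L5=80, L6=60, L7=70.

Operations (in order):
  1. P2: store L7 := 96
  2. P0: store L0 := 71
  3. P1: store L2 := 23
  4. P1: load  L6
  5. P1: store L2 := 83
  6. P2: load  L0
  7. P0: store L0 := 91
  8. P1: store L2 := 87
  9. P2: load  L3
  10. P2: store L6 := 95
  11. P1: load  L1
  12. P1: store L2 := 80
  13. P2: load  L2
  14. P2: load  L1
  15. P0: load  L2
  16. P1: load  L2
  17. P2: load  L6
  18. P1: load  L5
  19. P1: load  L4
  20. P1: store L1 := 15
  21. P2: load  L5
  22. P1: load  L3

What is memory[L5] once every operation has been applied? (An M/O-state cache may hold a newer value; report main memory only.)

[1] P2: store L7 := 96 | P0:I, P1:I, P2:M(96) | bus: BusRdX
[2] P0: store L0 := 71 | P0:M(71), P1:I, P2:I | bus: BusRdX
[3] P1: store L2 := 23 | P0:I, P1:M(23), P2:I | bus: BusRdX
[4] P1: load  L6 | P0:I, P1:E(60), P2:I | bus: BusRd
[5] P1: store L2 := 83 | P0:I, P1:M(83), P2:I | bus: none
[6] P2: load  L0 | P0:S(71), P1:I, P2:S(71) | bus: BusRd,Flush
[7] P0: store L0 := 91 | P0:M(91), P1:I, P2:I | bus: BusUpgr
[8] P1: store L2 := 87 | P0:I, P1:M(87), P2:I | bus: none
[9] P2: load  L3 | P0:I, P1:I, P2:E(90) | bus: BusRd
[10] P2: store L6 := 95 | P0:I, P1:I, P2:M(95) | bus: BusRdX
[11] P1: load  L1 | P0:I, P1:E(10), P2:I | bus: BusRd
[12] P1: store L2 := 80 | P0:I, P1:M(80), P2:I | bus: none
[13] P2: load  L2 | P0:I, P1:S(80), P2:S(80) | bus: BusRd,Flush
[14] P2: load  L1 | P0:I, P1:S(10), P2:S(10) | bus: BusRd
[15] P0: load  L2 | P0:S(80), P1:S(80), P2:S(80) | bus: BusRd
[16] P1: load  L2 | P0:S(80), P1:S(80), P2:S(80) | bus: none
[17] P2: load  L6 | P0:I, P1:I, P2:M(95) | bus: none
[18] P1: load  L5 | P0:I, P1:E(80), P2:I | bus: BusRd
[19] P1: load  L4 | P0:I, P1:E(40), P2:I | bus: BusRd
[20] P1: store L1 := 15 | P0:I, P1:M(15), P2:I | bus: BusUpgr
[21] P2: load  L5 | P0:I, P1:S(80), P2:S(80) | bus: BusRd
[22] P1: load  L3 | P0:I, P1:S(90), P2:S(90) | bus: BusRd

memory[L5] = 80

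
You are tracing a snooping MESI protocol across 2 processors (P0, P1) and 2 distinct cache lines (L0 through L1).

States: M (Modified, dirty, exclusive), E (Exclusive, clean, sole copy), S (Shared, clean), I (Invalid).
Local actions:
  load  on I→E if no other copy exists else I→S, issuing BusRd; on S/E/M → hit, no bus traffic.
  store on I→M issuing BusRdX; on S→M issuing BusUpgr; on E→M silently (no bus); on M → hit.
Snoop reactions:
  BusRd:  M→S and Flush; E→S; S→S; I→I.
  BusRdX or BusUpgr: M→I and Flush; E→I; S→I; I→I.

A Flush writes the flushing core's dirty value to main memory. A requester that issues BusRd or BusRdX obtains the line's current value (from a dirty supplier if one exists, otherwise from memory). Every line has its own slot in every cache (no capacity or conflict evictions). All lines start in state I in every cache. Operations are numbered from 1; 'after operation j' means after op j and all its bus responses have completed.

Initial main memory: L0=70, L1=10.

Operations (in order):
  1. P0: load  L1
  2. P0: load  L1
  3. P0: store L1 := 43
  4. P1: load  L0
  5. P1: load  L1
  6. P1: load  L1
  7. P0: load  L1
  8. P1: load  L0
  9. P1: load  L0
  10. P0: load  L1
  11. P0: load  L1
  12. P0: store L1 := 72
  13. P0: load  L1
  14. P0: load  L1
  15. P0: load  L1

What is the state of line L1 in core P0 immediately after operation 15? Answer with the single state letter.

state = M

step 1: P0: load  L1  ⟶  EI  (L1)  txn=BusRd  M[L1]=10
step 2: P0: load  L1  ⟶  EI  (L1)  txn=∅  M[L1]=10
step 3: P0: store L1 := 43  ⟶  MI  (L1)  txn=∅  M[L1]=10
step 4: P1: load  L0  ⟶  IE  (L0)  txn=BusRd  M[L0]=70
step 5: P1: load  L1  ⟶  SS  (L1)  txn=BusRd+Flush  M[L1]=43
step 6: P1: load  L1  ⟶  SS  (L1)  txn=∅  M[L1]=43
step 7: P0: load  L1  ⟶  SS  (L1)  txn=∅  M[L1]=43
step 8: P1: load  L0  ⟶  IE  (L0)  txn=∅  M[L0]=70
step 9: P1: load  L0  ⟶  IE  (L0)  txn=∅  M[L0]=70
step 10: P0: load  L1  ⟶  SS  (L1)  txn=∅  M[L1]=43
step 11: P0: load  L1  ⟶  SS  (L1)  txn=∅  M[L1]=43
step 12: P0: store L1 := 72  ⟶  MI  (L1)  txn=BusUpgr  M[L1]=43
step 13: P0: load  L1  ⟶  MI  (L1)  txn=∅  M[L1]=43
step 14: P0: load  L1  ⟶  MI  (L1)  txn=∅  M[L1]=43
step 15: P0: load  L1  ⟶  MI  (L1)  txn=∅  M[L1]=43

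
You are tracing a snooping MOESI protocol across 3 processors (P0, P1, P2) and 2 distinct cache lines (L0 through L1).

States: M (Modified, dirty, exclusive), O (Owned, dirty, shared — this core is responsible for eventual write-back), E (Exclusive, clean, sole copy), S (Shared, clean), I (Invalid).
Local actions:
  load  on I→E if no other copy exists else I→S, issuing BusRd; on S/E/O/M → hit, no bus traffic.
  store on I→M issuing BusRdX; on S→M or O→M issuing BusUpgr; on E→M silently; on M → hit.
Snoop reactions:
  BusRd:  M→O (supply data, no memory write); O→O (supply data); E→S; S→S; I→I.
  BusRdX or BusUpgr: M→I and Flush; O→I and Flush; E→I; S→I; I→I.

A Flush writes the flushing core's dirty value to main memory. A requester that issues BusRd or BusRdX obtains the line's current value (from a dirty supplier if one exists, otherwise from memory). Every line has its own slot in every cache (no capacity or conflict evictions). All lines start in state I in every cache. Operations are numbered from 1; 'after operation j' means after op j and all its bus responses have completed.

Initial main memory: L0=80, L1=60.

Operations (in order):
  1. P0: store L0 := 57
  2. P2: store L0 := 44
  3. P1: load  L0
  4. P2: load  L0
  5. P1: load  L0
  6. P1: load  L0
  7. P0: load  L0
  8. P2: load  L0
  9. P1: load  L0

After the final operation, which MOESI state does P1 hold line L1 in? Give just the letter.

state = I

  op1 P0: store L0 := 57 → M/I/I on L0; bus BusRdX; mem=80
  op2 P2: store L0 := 44 → I/I/M on L0; bus BusRdX Flush; mem=57
  op3 P1: load  L0 → I/S/O on L0; bus BusRd; mem=57
  op4 P2: load  L0 → I/S/O on L0; bus (none); mem=57
  op5 P1: load  L0 → I/S/O on L0; bus (none); mem=57
  op6 P1: load  L0 → I/S/O on L0; bus (none); mem=57
  op7 P0: load  L0 → S/S/O on L0; bus BusRd; mem=57
  op8 P2: load  L0 → S/S/O on L0; bus (none); mem=57
  op9 P1: load  L0 → S/S/O on L0; bus (none); mem=57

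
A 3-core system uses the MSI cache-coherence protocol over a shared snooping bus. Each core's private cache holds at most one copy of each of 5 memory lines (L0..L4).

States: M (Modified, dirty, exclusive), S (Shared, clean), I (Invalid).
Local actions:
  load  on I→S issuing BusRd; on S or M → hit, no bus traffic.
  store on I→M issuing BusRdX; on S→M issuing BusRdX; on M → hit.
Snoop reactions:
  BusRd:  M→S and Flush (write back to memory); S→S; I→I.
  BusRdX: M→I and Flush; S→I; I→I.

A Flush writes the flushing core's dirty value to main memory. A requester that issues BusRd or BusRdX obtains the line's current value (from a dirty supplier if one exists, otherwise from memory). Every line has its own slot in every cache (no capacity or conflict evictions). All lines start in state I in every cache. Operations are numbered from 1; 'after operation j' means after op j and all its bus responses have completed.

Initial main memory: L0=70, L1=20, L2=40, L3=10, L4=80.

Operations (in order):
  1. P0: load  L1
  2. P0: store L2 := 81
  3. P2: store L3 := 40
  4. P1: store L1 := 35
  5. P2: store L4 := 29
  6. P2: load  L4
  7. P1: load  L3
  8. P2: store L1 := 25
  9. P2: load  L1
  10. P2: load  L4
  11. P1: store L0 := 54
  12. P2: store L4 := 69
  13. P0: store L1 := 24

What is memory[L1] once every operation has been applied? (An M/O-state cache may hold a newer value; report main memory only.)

1. P0: load  L1  bus=[BusRd]  L1: P0=S P1=I P2=I  mem[L1]=20
2. P0: store L2 := 81  bus=[BusRdX]  L2: P0=M P1=I P2=I  mem[L2]=40
3. P2: store L3 := 40  bus=[BusRdX]  L3: P0=I P1=I P2=M  mem[L3]=10
4. P1: store L1 := 35  bus=[BusRdX]  L1: P0=I P1=M P2=I  mem[L1]=20
5. P2: store L4 := 29  bus=[BusRdX]  L4: P0=I P1=I P2=M  mem[L4]=80
6. P2: load  L4  bus=[-]  L4: P0=I P1=I P2=M  mem[L4]=80
7. P1: load  L3  bus=[BusRd,Flush]  L3: P0=I P1=S P2=S  mem[L3]=40
8. P2: store L1 := 25  bus=[BusRdX,Flush]  L1: P0=I P1=I P2=M  mem[L1]=35
9. P2: load  L1  bus=[-]  L1: P0=I P1=I P2=M  mem[L1]=35
10. P2: load  L4  bus=[-]  L4: P0=I P1=I P2=M  mem[L4]=80
11. P1: store L0 := 54  bus=[BusRdX]  L0: P0=I P1=M P2=I  mem[L0]=70
12. P2: store L4 := 69  bus=[-]  L4: P0=I P1=I P2=M  mem[L4]=80
13. P0: store L1 := 24  bus=[BusRdX,Flush]  L1: P0=M P1=I P2=I  mem[L1]=25

memory[L1] = 25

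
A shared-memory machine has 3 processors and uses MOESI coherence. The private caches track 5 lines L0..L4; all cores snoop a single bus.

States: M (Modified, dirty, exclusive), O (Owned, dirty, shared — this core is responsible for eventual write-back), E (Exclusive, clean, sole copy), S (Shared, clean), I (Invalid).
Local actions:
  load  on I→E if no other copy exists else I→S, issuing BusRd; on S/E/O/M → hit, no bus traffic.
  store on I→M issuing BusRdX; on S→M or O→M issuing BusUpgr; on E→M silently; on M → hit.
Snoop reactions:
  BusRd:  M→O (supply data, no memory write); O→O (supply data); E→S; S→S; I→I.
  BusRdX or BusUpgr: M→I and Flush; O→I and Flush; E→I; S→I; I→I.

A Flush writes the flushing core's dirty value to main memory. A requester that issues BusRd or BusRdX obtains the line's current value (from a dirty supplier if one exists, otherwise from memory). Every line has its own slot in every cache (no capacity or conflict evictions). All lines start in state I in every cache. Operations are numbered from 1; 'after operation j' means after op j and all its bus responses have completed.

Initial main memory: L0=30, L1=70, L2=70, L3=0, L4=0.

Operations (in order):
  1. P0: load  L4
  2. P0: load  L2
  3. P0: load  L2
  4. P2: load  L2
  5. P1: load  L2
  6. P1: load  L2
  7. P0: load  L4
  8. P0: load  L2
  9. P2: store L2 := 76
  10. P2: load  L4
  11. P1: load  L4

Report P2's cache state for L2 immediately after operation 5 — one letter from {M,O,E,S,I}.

step 1: P0: load  L4  ⟶  EII  (L4)  txn=BusRd  M[L4]=0
step 2: P0: load  L2  ⟶  EII  (L2)  txn=BusRd  M[L2]=70
step 3: P0: load  L2  ⟶  EII  (L2)  txn=∅  M[L2]=70
step 4: P2: load  L2  ⟶  SIS  (L2)  txn=BusRd  M[L2]=70
step 5: P1: load  L2  ⟶  SSS  (L2)  txn=BusRd  M[L2]=70
step 6: P1: load  L2  ⟶  SSS  (L2)  txn=∅  M[L2]=70
step 7: P0: load  L4  ⟶  EII  (L4)  txn=∅  M[L4]=0
step 8: P0: load  L2  ⟶  SSS  (L2)  txn=∅  M[L2]=70
step 9: P2: store L2 := 76  ⟶  IIM  (L2)  txn=BusUpgr  M[L2]=70
step 10: P2: load  L4  ⟶  SIS  (L4)  txn=BusRd  M[L4]=0
step 11: P1: load  L4  ⟶  SSS  (L4)  txn=BusRd  M[L4]=0

state = S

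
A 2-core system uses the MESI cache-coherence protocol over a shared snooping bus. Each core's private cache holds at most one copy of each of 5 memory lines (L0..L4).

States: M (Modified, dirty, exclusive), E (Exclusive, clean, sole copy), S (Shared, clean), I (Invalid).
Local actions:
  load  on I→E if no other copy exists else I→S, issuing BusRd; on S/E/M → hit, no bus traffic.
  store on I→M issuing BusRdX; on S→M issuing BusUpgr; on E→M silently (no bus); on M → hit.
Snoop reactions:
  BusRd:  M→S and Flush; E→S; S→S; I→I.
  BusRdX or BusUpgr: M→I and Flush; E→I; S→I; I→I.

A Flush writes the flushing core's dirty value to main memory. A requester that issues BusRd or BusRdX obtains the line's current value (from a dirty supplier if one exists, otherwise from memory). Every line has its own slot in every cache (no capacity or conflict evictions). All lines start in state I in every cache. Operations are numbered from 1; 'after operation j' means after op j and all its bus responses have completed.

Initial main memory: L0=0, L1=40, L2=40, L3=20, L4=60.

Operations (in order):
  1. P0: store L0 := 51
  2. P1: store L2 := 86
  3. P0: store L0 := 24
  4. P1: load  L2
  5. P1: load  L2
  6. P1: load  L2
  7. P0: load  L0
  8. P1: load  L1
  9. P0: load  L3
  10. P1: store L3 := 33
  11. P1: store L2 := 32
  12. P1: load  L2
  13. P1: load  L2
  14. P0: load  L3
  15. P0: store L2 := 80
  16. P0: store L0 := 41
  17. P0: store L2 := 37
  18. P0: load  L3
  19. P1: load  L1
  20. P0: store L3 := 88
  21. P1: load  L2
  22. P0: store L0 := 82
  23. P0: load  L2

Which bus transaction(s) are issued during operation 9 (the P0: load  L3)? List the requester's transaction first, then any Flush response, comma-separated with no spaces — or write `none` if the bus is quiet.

1. P0: store L0 := 51  bus=[BusRdX]  L0: P0=M P1=I  mem[L0]=0
2. P1: store L2 := 86  bus=[BusRdX]  L2: P0=I P1=M  mem[L2]=40
3. P0: store L0 := 24  bus=[-]  L0: P0=M P1=I  mem[L0]=0
4. P1: load  L2  bus=[-]  L2: P0=I P1=M  mem[L2]=40
5. P1: load  L2  bus=[-]  L2: P0=I P1=M  mem[L2]=40
6. P1: load  L2  bus=[-]  L2: P0=I P1=M  mem[L2]=40
7. P0: load  L0  bus=[-]  L0: P0=M P1=I  mem[L0]=0
8. P1: load  L1  bus=[BusRd]  L1: P0=I P1=E  mem[L1]=40
9. P0: load  L3  bus=[BusRd]  L3: P0=E P1=I  mem[L3]=20
10. P1: store L3 := 33  bus=[BusRdX]  L3: P0=I P1=M  mem[L3]=20
11. P1: store L2 := 32  bus=[-]  L2: P0=I P1=M  mem[L2]=40
12. P1: load  L2  bus=[-]  L2: P0=I P1=M  mem[L2]=40
13. P1: load  L2  bus=[-]  L2: P0=I P1=M  mem[L2]=40
14. P0: load  L3  bus=[BusRd,Flush]  L3: P0=S P1=S  mem[L3]=33
15. P0: store L2 := 80  bus=[BusRdX,Flush]  L2: P0=M P1=I  mem[L2]=32
16. P0: store L0 := 41  bus=[-]  L0: P0=M P1=I  mem[L0]=0
17. P0: store L2 := 37  bus=[-]  L2: P0=M P1=I  mem[L2]=32
18. P0: load  L3  bus=[-]  L3: P0=S P1=S  mem[L3]=33
19. P1: load  L1  bus=[-]  L1: P0=I P1=E  mem[L1]=40
20. P0: store L3 := 88  bus=[BusUpgr]  L3: P0=M P1=I  mem[L3]=33
21. P1: load  L2  bus=[BusRd,Flush]  L2: P0=S P1=S  mem[L2]=37
22. P0: store L0 := 82  bus=[-]  L0: P0=M P1=I  mem[L0]=0
23. P0: load  L2  bus=[-]  L2: P0=S P1=S  mem[L2]=37

bus = BusRd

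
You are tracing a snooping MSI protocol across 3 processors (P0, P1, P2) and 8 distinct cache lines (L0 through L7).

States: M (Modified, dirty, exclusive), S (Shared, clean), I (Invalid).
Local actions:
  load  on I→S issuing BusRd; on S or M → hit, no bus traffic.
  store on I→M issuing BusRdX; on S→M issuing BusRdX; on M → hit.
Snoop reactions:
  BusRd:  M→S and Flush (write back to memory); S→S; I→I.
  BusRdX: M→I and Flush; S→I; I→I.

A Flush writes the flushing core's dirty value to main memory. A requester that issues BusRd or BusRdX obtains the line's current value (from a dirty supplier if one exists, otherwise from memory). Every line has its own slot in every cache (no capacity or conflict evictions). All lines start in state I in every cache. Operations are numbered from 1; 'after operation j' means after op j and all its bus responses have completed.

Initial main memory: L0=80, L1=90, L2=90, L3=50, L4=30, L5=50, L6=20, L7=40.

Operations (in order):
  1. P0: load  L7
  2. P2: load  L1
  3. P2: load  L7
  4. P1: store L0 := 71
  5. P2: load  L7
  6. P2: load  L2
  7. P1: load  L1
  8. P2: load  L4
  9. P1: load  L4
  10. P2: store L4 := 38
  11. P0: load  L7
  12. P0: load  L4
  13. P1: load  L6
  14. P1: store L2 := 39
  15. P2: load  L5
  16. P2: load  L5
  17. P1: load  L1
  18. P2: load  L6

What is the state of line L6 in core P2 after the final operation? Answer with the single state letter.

step 1: P0: load  L7  ⟶  SII  (L7)  txn=BusRd  M[L7]=40
step 2: P2: load  L1  ⟶  IIS  (L1)  txn=BusRd  M[L1]=90
step 3: P2: load  L7  ⟶  SIS  (L7)  txn=BusRd  M[L7]=40
step 4: P1: store L0 := 71  ⟶  IMI  (L0)  txn=BusRdX  M[L0]=80
step 5: P2: load  L7  ⟶  SIS  (L7)  txn=∅  M[L7]=40
step 6: P2: load  L2  ⟶  IIS  (L2)  txn=BusRd  M[L2]=90
step 7: P1: load  L1  ⟶  ISS  (L1)  txn=BusRd  M[L1]=90
step 8: P2: load  L4  ⟶  IIS  (L4)  txn=BusRd  M[L4]=30
step 9: P1: load  L4  ⟶  ISS  (L4)  txn=BusRd  M[L4]=30
step 10: P2: store L4 := 38  ⟶  IIM  (L4)  txn=BusRdX  M[L4]=30
step 11: P0: load  L7  ⟶  SIS  (L7)  txn=∅  M[L7]=40
step 12: P0: load  L4  ⟶  SIS  (L4)  txn=BusRd+Flush  M[L4]=38
step 13: P1: load  L6  ⟶  ISI  (L6)  txn=BusRd  M[L6]=20
step 14: P1: store L2 := 39  ⟶  IMI  (L2)  txn=BusRdX  M[L2]=90
step 15: P2: load  L5  ⟶  IIS  (L5)  txn=BusRd  M[L5]=50
step 16: P2: load  L5  ⟶  IIS  (L5)  txn=∅  M[L5]=50
step 17: P1: load  L1  ⟶  ISS  (L1)  txn=∅  M[L1]=90
step 18: P2: load  L6  ⟶  ISS  (L6)  txn=BusRd  M[L6]=20

state = S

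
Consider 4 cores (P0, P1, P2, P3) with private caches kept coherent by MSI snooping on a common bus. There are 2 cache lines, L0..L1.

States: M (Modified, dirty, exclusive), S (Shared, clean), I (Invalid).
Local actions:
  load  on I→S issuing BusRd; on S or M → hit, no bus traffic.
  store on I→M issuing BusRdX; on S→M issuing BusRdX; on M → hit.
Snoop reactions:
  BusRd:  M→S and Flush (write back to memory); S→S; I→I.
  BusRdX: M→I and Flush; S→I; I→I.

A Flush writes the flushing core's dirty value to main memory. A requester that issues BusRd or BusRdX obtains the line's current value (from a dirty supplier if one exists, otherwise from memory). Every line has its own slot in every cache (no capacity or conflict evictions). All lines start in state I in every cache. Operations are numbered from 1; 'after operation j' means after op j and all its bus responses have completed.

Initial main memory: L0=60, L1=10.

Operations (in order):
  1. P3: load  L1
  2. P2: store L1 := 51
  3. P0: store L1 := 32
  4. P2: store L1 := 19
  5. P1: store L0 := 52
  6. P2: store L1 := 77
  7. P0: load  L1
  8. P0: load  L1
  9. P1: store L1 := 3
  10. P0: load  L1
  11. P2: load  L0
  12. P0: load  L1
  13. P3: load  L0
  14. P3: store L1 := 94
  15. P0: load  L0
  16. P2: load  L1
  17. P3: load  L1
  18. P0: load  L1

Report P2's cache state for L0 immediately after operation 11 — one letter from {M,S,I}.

1. P3: load  L1  bus=[BusRd]  L1: P0=I P1=I P2=I P3=S  mem[L1]=10
2. P2: store L1 := 51  bus=[BusRdX]  L1: P0=I P1=I P2=M P3=I  mem[L1]=10
3. P0: store L1 := 32  bus=[BusRdX,Flush]  L1: P0=M P1=I P2=I P3=I  mem[L1]=51
4. P2: store L1 := 19  bus=[BusRdX,Flush]  L1: P0=I P1=I P2=M P3=I  mem[L1]=32
5. P1: store L0 := 52  bus=[BusRdX]  L0: P0=I P1=M P2=I P3=I  mem[L0]=60
6. P2: store L1 := 77  bus=[-]  L1: P0=I P1=I P2=M P3=I  mem[L1]=32
7. P0: load  L1  bus=[BusRd,Flush]  L1: P0=S P1=I P2=S P3=I  mem[L1]=77
8. P0: load  L1  bus=[-]  L1: P0=S P1=I P2=S P3=I  mem[L1]=77
9. P1: store L1 := 3  bus=[BusRdX]  L1: P0=I P1=M P2=I P3=I  mem[L1]=77
10. P0: load  L1  bus=[BusRd,Flush]  L1: P0=S P1=S P2=I P3=I  mem[L1]=3
11. P2: load  L0  bus=[BusRd,Flush]  L0: P0=I P1=S P2=S P3=I  mem[L0]=52
12. P0: load  L1  bus=[-]  L1: P0=S P1=S P2=I P3=I  mem[L1]=3
13. P3: load  L0  bus=[BusRd]  L0: P0=I P1=S P2=S P3=S  mem[L0]=52
14. P3: store L1 := 94  bus=[BusRdX]  L1: P0=I P1=I P2=I P3=M  mem[L1]=3
15. P0: load  L0  bus=[BusRd]  L0: P0=S P1=S P2=S P3=S  mem[L0]=52
16. P2: load  L1  bus=[BusRd,Flush]  L1: P0=I P1=I P2=S P3=S  mem[L1]=94
17. P3: load  L1  bus=[-]  L1: P0=I P1=I P2=S P3=S  mem[L1]=94
18. P0: load  L1  bus=[BusRd]  L1: P0=S P1=I P2=S P3=S  mem[L1]=94

state = S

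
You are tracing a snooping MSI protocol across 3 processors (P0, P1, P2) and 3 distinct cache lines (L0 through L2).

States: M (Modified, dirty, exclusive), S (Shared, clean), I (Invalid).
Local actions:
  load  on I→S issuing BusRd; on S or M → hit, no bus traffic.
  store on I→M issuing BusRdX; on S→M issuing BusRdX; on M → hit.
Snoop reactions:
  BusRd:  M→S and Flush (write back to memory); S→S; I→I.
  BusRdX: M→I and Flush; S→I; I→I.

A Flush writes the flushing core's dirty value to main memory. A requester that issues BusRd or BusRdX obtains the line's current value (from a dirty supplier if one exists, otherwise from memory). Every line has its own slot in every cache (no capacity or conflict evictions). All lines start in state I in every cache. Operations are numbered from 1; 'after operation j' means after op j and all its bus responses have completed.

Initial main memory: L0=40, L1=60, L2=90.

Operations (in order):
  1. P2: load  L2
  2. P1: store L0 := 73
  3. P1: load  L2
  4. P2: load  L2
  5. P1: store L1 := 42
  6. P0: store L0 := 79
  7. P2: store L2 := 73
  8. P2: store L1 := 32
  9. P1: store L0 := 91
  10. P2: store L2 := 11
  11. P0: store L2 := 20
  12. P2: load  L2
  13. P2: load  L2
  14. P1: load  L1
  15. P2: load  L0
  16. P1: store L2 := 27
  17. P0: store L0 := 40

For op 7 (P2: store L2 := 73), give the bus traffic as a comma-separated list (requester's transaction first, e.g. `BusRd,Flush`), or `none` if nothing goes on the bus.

bus = BusRdX

  op1 P2: load  L2 → I/I/S on L2; bus BusRd; mem=90
  op2 P1: store L0 := 73 → I/M/I on L0; bus BusRdX; mem=40
  op3 P1: load  L2 → I/S/S on L2; bus BusRd; mem=90
  op4 P2: load  L2 → I/S/S on L2; bus (none); mem=90
  op5 P1: store L1 := 42 → I/M/I on L1; bus BusRdX; mem=60
  op6 P0: store L0 := 79 → M/I/I on L0; bus BusRdX Flush; mem=73
  op7 P2: store L2 := 73 → I/I/M on L2; bus BusRdX; mem=90
  op8 P2: store L1 := 32 → I/I/M on L1; bus BusRdX Flush; mem=42
  op9 P1: store L0 := 91 → I/M/I on L0; bus BusRdX Flush; mem=79
  op10 P2: store L2 := 11 → I/I/M on L2; bus (none); mem=90
  op11 P0: store L2 := 20 → M/I/I on L2; bus BusRdX Flush; mem=11
  op12 P2: load  L2 → S/I/S on L2; bus BusRd Flush; mem=20
  op13 P2: load  L2 → S/I/S on L2; bus (none); mem=20
  op14 P1: load  L1 → I/S/S on L1; bus BusRd Flush; mem=32
  op15 P2: load  L0 → I/S/S on L0; bus BusRd Flush; mem=91
  op16 P1: store L2 := 27 → I/M/I on L2; bus BusRdX; mem=20
  op17 P0: store L0 := 40 → M/I/I on L0; bus BusRdX; mem=91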